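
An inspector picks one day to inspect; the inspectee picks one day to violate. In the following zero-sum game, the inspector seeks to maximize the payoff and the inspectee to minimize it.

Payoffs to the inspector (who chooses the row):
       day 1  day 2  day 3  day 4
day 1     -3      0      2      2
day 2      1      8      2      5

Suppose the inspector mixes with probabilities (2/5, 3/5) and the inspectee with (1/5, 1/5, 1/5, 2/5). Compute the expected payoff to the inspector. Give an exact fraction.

Against (1/5, 1/5, 1/5, 2/5), each row's expected payoff is day 1: 3/5; day 2: 21/5.
Taking the (2/5, 3/5)-weighted average: (2/5)·(3/5) + (3/5)·(21/5) = 69/25.

69/25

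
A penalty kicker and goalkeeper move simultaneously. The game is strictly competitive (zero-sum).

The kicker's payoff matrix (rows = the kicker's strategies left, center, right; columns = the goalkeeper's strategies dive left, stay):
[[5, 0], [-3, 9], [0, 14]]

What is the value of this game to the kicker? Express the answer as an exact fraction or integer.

70/19

Row center is strictly dominated by row right, so the kicker never plays it.
The remaining 2×2 game on (left, right) × (dive left, stay) has no saddle point. Let the kicker play left with probability p; indifference gives 5p = 14(1−p), so p = 14/19.
Similarly the goalkeeper's optimal q on dive left is 14/19, and the value is 5·(14/19) + (0)·(5/19) = 70/19.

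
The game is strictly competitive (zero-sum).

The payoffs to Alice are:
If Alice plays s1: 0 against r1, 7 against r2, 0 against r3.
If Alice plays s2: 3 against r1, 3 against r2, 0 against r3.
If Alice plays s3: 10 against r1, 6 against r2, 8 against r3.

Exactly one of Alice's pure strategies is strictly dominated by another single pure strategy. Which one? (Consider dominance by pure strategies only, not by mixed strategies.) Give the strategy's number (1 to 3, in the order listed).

Compare s2 with s3: 10 > 3, 6 > 3, 8 > 0.
So s3 strictly dominates s2 for Alice; s2 is strictly dominated.

2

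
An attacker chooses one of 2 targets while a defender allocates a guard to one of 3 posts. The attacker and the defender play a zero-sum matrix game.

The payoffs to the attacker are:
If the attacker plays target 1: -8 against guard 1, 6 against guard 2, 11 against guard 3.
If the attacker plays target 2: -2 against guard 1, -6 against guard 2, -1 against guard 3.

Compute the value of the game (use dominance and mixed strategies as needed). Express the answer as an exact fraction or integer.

Column guard 3 is strictly dominated by guard 2 for the defender (it gives the attacker more in every row).
The remaining 2×2 game on (target 1, target 2) × (guard 1, guard 2) has no saddle point. Let the attacker play target 1 with probability p; indifference gives −8p − 2(1−p) = 6p − 6(1−p), so p = 2/9.
Similarly the defender's optimal q on guard 1 is 2/3, and the value is -8·(2/3) + (6)·(1/3) = -10/3.

-10/3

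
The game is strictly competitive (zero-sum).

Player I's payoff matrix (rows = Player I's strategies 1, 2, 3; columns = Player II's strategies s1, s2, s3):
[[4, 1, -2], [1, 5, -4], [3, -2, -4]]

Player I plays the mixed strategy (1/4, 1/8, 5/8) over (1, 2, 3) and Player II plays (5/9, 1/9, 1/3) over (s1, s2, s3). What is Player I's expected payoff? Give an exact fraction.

11/24

Against (5/9, 1/9, 1/3), each row's expected payoff is 1: 5/3; 2: -2/9; 3: 1/9.
Taking the (1/4, 1/8, 5/8)-weighted average: (1/4)·(5/3) + (1/8)·(-2/9) + (5/8)·(1/9) = 11/24.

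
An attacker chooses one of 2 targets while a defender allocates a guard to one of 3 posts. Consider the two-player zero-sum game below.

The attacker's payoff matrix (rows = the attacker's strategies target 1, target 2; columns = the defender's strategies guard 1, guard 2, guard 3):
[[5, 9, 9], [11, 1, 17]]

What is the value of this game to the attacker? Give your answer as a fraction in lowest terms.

Column guard 3 is strictly dominated by guard 1 for the defender (it gives the attacker more in every row).
The remaining 2×2 game on (target 1, target 2) × (guard 1, guard 2) has no saddle point. Let the attacker play target 1 with probability p; indifference gives 5p + 11(1−p) = 9p + (1−p), so p = 5/7.
Similarly the defender's optimal q on guard 1 is 4/7, and the value is 5·(4/7) + (9)·(3/7) = 47/7.

47/7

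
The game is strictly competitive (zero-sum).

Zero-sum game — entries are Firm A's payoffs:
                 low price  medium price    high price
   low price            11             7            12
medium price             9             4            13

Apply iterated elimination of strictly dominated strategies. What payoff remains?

Column low price is strictly dominated by medium price for Firm B (7<11, 4<9); eliminate low price.
Column high price is strictly dominated by medium price for Firm B (7<12, 4<13); eliminate high price.
Row medium price is strictly dominated by row low price (7>4); eliminate medium price.
Only (low price, medium price) remains, with payoff 7.

7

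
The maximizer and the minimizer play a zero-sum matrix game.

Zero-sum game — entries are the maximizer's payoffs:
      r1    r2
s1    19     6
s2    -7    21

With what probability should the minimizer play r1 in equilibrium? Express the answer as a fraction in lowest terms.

Row minima are 6 and -7, so the maximizer's maximin is 6; column maxima are 19 and 21, so the minimizer's minimax is 19. These differ, so the equilibrium is in mixed strategies.
Let the minimizer play r1 with probability q. The maximizer is indifferent when 19q + 6(1−q) = −7q + 21(1−q), giving q = 15/41.

15/41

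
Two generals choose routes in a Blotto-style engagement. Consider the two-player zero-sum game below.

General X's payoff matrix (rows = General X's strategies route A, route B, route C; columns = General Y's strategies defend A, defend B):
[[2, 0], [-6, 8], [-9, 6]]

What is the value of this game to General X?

Row route C is strictly dominated by row route B, so General X never plays it.
The remaining 2×2 game on (route A, route B) × (defend A, defend B) has no saddle point. Let General X play route A with probability p; indifference gives 2p − 6(1−p) = 8(1−p), so p = 7/8.
Similarly General Y's optimal q on defend A is 1/2, and the value is 2·(1/2) + (0)·(1/2) = 1.

1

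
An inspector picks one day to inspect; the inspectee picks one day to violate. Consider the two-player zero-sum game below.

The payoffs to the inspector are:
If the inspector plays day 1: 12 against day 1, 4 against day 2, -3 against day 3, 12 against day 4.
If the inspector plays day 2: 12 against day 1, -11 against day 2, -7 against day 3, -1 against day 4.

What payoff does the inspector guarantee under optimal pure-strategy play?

-3

Row minima: -3, -11 → the inspector's maximin is -3.
Column maxima: 12, 4, -3, 12 → the inspectee's minimax is -3.
They coincide at (day 1, day 3), so the value is -3.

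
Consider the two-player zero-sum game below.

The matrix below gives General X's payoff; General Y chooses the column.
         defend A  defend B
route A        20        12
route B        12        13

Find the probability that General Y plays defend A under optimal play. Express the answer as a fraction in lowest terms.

1/9

Row minima are 12 and 12, so General X's maximin is 12; column maxima are 20 and 13, so General Y's minimax is 13. These differ, so the equilibrium is in mixed strategies.
Let General Y play defend A with probability q. General X is indifferent when 20q + 12(1−q) = 12q + 13(1−q), giving q = 1/9.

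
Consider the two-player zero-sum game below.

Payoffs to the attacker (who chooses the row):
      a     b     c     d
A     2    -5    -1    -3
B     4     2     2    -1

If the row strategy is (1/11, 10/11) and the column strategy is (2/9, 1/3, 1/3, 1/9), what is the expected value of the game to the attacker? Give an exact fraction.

Against (2/9, 1/3, 1/3, 1/9), each row's expected payoff is A: -17/9; B: 19/9.
Taking the (1/11, 10/11)-weighted average: (1/11)·(-17/9) + (10/11)·(19/9) = 173/99.

173/99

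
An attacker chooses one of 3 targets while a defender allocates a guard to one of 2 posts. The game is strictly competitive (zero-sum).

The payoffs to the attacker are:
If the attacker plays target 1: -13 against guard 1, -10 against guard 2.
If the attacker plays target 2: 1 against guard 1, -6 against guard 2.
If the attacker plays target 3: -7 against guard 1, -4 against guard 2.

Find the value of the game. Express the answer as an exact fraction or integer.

Row target 1 is strictly dominated by row target 3, so the attacker never plays it.
The remaining 2×2 game on (target 2, target 3) × (guard 1, guard 2) has no saddle point. Let the attacker play target 2 with probability p; indifference gives p − 7(1−p) = −6p − 4(1−p), so p = 3/10.
Similarly the defender's optimal q on guard 1 is 1/5, and the value is 1·(1/5) + (-6)·(4/5) = -23/5.

-23/5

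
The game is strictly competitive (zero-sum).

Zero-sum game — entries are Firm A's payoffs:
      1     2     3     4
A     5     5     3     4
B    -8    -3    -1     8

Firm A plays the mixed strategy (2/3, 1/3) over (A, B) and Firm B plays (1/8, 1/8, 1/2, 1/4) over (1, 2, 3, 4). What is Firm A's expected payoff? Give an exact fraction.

61/24

Against (1/8, 1/8, 1/2, 1/4), each row's expected payoff is A: 15/4; B: 1/8.
Taking the (2/3, 1/3)-weighted average: (2/3)·(15/4) + (1/3)·(1/8) = 61/24.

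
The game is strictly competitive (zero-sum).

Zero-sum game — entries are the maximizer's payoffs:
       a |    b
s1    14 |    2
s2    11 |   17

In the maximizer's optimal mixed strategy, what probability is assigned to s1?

Row minima are 2 and 11, so the maximizer's maximin is 11; column maxima are 14 and 17, so the minimizer's minimax is 14. These differ, so the equilibrium is in mixed strategies.
Let the maximizer play s1 with probability p. The minimizer is indifferent when 14p + 11(1−p) = 2p + 17(1−p), giving p = 1/3.

1/3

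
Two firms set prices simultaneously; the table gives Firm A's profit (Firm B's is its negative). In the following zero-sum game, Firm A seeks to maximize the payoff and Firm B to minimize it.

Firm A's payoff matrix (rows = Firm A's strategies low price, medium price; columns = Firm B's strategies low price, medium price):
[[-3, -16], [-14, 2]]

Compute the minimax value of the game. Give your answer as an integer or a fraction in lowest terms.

Row minima are -16 and -14, so Firm A's maximin is -14; column maxima are -3 and 2, so Firm B's minimax is -3. These differ, so the equilibrium is in mixed strategies.
Let Firm A play low price with probability p. Firm B is indifferent when −3p − 14(1−p) = −16p + 2(1−p), giving p = 16/29.
Let Firm B play low price with probability q. Firm A is indifferent when −3q − 16(1−q) = −14q + 2(1−q), giving q = 18/29.
The value is -3·(18/29) + (-16)·(11/29) = -230/29.

-230/29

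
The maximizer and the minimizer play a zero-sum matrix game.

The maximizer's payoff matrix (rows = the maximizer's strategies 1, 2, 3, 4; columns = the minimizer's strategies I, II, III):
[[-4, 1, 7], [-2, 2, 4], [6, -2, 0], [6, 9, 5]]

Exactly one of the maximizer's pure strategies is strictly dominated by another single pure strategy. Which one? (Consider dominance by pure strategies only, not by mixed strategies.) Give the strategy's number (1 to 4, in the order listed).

Compare 2 with 4: 6 > -2, 9 > 2, 5 > 4.
So 4 strictly dominates 2 for the maximizer; 2 is strictly dominated.

2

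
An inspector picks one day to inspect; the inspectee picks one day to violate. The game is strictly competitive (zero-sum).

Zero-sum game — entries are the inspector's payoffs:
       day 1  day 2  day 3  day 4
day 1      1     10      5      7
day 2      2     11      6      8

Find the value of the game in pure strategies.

2

Row minima: 1, 2 → the inspector's maximin is 2.
Column maxima: 2, 11, 6, 8 → the inspectee's minimax is 2.
They coincide at (day 2, day 1), so the value is 2.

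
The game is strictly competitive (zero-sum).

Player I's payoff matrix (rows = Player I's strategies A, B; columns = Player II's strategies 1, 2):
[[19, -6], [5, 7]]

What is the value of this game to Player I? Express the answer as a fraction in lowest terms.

163/27

Row minima are -6 and 5, so Player I's maximin is 5; column maxima are 19 and 7, so Player II's minimax is 7. These differ, so the equilibrium is in mixed strategies.
Let Player I play A with probability p. Player II is indifferent when 19p + 5(1−p) = −6p + 7(1−p), giving p = 2/27.
Let Player II play 1 with probability q. Player I is indifferent when 19q − 6(1−q) = 5q + 7(1−q), giving q = 13/27.
The value is 19·(13/27) + (-6)·(14/27) = 163/27.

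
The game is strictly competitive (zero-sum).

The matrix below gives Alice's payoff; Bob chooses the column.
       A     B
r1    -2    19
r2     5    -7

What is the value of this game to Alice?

27/11

Row minima are -2 and -7, so Alice's maximin is -2; column maxima are 5 and 19, so Bob's minimax is 5. These differ, so the equilibrium is in mixed strategies.
Let Alice play r1 with probability p. Bob is indifferent when −2p + 5(1−p) = 19p − 7(1−p), giving p = 4/11.
Let Bob play A with probability q. Alice is indifferent when −2q + 19(1−q) = 5q − 7(1−q), giving q = 26/33.
The value is -2·(26/33) + (19)·(7/33) = 27/11.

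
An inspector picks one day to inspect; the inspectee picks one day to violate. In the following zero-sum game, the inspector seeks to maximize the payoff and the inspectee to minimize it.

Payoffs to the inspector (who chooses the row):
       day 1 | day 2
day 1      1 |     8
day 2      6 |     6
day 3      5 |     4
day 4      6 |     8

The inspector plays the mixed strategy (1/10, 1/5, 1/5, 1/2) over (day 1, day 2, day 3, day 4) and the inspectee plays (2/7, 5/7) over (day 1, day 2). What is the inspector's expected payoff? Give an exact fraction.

223/35

Against (2/7, 5/7), each row's expected payoff is day 1: 6; day 2: 6; day 3: 30/7; day 4: 52/7.
Taking the (1/10, 1/5, 1/5, 1/2)-weighted average: (1/10)·(6) + (1/5)·(6) + (1/5)·(30/7) + (1/2)·(52/7) = 223/35.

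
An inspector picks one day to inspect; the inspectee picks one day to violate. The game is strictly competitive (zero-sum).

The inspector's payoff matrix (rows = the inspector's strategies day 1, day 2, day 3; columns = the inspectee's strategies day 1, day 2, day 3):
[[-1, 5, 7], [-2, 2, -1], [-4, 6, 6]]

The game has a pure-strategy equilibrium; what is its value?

-1

Row minima: -1, -2, -4 → the inspector's maximin is -1.
Column maxima: -1, 6, 7 → the inspectee's minimax is -1.
They coincide at (day 1, day 1), so the value is -1.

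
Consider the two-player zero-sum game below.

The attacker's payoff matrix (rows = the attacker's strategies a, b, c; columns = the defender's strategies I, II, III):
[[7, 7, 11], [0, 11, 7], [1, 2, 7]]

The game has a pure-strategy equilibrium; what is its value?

7

Row minima: 7, 0, 1 → the attacker's maximin is 7.
Column maxima: 7, 11, 11 → the defender's minimax is 7.
They coincide at (a, I), so the value is 7.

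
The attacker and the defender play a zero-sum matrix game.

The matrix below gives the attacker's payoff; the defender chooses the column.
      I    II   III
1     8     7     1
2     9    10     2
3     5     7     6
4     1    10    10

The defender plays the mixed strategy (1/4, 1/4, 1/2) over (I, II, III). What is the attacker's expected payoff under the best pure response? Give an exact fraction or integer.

1: (8)·(1/4) + (7)·(1/4) + (1)·(1/2) = 17/4.
2: (9)·(1/4) + (10)·(1/4) + (2)·(1/2) = 23/4.
3: (5)·(1/4) + (7)·(1/4) + (6)·(1/2) = 6.
4: (1)·(1/4) + (10)·(1/4) + (10)·(1/2) = 31/4.
The best pure response is 4 with expected payoff 31/4.

31/4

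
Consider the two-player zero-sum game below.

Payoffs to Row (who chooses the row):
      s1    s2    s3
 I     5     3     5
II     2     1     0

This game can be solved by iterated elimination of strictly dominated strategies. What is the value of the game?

Column s1 is strictly dominated by s2 for Column (3<5, 1<2); eliminate s1.
Row II is strictly dominated by row I (3>1, 5>0); eliminate II.
Column s3 is strictly dominated by s2 for Column (3<5); eliminate s3.
Only (I, s2) remains, with payoff 3.

3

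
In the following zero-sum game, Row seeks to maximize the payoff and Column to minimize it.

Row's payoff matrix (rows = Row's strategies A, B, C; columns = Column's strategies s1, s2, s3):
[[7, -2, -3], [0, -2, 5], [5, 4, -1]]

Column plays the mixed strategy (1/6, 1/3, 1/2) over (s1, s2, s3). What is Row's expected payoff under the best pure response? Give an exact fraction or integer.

A: (7)·(1/6) + (-2)·(1/3) + (-3)·(1/2) = -1.
B: (0)·(1/6) + (-2)·(1/3) + (5)·(1/2) = 11/6.
C: (5)·(1/6) + (4)·(1/3) + (-1)·(1/2) = 5/3.
The best pure response is B with expected payoff 11/6.

11/6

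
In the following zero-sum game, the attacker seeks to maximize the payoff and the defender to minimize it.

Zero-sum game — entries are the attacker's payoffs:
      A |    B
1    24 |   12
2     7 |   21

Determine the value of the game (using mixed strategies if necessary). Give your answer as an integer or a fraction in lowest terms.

Row minima are 12 and 7, so the attacker's maximin is 12; column maxima are 24 and 21, so the defender's minimax is 21. These differ, so the equilibrium is in mixed strategies.
Let the attacker play 1 with probability p. The defender is indifferent when 24p + 7(1−p) = 12p + 21(1−p), giving p = 7/13.
Let the defender play A with probability q. The attacker is indifferent when 24q + 12(1−q) = 7q + 21(1−q), giving q = 9/26.
The value is 24·(9/26) + (12)·(17/26) = 210/13.

210/13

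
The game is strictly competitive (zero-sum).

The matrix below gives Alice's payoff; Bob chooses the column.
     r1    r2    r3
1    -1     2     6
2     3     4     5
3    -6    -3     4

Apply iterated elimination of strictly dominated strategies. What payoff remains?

3

Row 3 is strictly dominated by row 1 (-1>-6, 2>-3, 6>4); eliminate 3.
Column r2 is strictly dominated by r1 for Bob (-1<2, 3<4); eliminate r2.
Column r3 is strictly dominated by r1 for Bob (-1<6, 3<5); eliminate r3.
Row 1 is strictly dominated by row 2 (3>-1); eliminate 1.
Only (2, r1) remains, with payoff 3.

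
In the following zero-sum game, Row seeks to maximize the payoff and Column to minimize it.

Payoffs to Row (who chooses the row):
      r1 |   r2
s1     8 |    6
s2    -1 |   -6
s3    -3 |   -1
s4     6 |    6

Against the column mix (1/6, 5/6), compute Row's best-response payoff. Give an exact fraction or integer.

s1: (8)·(1/6) + (6)·(5/6) = 19/3.
s2: (-1)·(1/6) + (-6)·(5/6) = -31/6.
s3: (-3)·(1/6) + (-1)·(5/6) = -4/3.
s4: (6)·(1/6) + (6)·(5/6) = 6.
The best pure response is s1 with expected payoff 19/3.

19/3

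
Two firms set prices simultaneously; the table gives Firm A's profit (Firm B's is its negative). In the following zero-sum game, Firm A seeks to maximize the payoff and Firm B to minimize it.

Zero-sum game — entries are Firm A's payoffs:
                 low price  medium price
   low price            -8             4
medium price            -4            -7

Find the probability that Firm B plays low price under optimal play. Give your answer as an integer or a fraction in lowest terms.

11/15

Row minima are -8 and -7, so Firm A's maximin is -7; column maxima are -4 and 4, so Firm B's minimax is -4. These differ, so the equilibrium is in mixed strategies.
Let Firm B play low price with probability q. Firm A is indifferent when −8q + 4(1−q) = −4q − 7(1−q), giving q = 11/15.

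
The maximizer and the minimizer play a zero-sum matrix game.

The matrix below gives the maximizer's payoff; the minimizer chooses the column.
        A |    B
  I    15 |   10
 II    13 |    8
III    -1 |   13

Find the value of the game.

205/19

Row II is strictly dominated by row I, so the maximizer never plays it.
The remaining 2×2 game on (I, III) × (A, B) has no saddle point. Let the maximizer play I with probability p; indifference gives 15p − (1−p) = 10p + 13(1−p), so p = 14/19.
Similarly the minimizer's optimal q on A is 3/19, and the value is 15·(3/19) + (10)·(16/19) = 205/19.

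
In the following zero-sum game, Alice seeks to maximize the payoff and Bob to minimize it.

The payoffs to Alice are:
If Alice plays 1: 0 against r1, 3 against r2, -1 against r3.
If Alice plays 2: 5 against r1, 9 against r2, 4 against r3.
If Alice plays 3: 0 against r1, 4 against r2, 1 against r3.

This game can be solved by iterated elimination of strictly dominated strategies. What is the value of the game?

4

Row 3 is strictly dominated by row 2 (5>0, 9>4, 4>1); eliminate 3.
Row 1 is strictly dominated by row 2 (5>0, 9>3, 4>-1); eliminate 1.
Column r1 is strictly dominated by r3 for Bob (4<5); eliminate r1.
Column r2 is strictly dominated by r3 for Bob (4<9); eliminate r2.
Only (2, r3) remains, with payoff 4.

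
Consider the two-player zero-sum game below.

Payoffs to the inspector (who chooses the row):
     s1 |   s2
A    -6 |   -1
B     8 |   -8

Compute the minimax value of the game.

-8/3

Row minima are -6 and -8, so the inspector's maximin is -6; column maxima are 8 and -1, so the inspectee's minimax is -1. These differ, so the equilibrium is in mixed strategies.
Let the inspector play A with probability p. The inspectee is indifferent when −6p + 8(1−p) = −p − 8(1−p), giving p = 16/21.
Let the inspectee play s1 with probability q. The inspector is indifferent when −6q − (1−q) = 8q − 8(1−q), giving q = 1/3.
The value is -6·(1/3) + (-1)·(2/3) = -8/3.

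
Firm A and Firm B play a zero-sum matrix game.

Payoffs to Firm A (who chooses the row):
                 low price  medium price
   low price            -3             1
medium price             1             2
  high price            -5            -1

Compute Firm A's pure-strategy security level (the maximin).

1

The worst-case payoff for each row is low price: -3, medium price: 1, high price: -5.
The best of these is 1.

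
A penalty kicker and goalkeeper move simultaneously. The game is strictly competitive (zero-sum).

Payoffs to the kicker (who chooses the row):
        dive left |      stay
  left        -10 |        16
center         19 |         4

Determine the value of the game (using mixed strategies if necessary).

344/41

Row minima are -10 and 4, so the kicker's maximin is 4; column maxima are 19 and 16, so the goalkeeper's minimax is 16. These differ, so the equilibrium is in mixed strategies.
Let the kicker play left with probability p. The goalkeeper is indifferent when −10p + 19(1−p) = 16p + 4(1−p), giving p = 15/41.
Let the goalkeeper play dive left with probability q. The kicker is indifferent when −10q + 16(1−q) = 19q + 4(1−q), giving q = 12/41.
The value is -10·(12/41) + (16)·(29/41) = 344/41.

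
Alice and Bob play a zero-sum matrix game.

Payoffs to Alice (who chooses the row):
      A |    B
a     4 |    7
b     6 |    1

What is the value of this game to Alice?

19/4

Row minima are 4 and 1, so Alice's maximin is 4; column maxima are 6 and 7, so Bob's minimax is 6. These differ, so the equilibrium is in mixed strategies.
Let Alice play a with probability p. Bob is indifferent when 4p + 6(1−p) = 7p + (1−p), giving p = 5/8.
Let Bob play A with probability q. Alice is indifferent when 4q + 7(1−q) = 6q + (1−q), giving q = 3/4.
The value is 4·(3/4) + (7)·(1/4) = 19/4.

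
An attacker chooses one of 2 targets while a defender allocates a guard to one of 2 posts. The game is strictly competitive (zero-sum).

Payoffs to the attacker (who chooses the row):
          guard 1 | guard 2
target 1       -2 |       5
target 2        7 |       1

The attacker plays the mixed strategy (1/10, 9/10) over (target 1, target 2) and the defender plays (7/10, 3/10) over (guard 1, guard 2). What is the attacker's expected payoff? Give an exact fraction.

469/100

Against (7/10, 3/10), each row's expected payoff is target 1: 1/10; target 2: 26/5.
Taking the (1/10, 9/10)-weighted average: (1/10)·(1/10) + (9/10)·(26/5) = 469/100.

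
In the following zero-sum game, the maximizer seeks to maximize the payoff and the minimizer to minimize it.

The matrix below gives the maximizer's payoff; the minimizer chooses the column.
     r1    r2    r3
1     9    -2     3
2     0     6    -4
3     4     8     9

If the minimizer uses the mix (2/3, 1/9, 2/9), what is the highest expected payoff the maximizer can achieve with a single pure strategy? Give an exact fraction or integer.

1: (9)·(2/3) + (-2)·(1/9) + (3)·(2/9) = 58/9.
2: (0)·(2/3) + (6)·(1/9) + (-4)·(2/9) = -2/9.
3: (4)·(2/3) + (8)·(1/9) + (9)·(2/9) = 50/9.
The best pure response is 1 with expected payoff 58/9.

58/9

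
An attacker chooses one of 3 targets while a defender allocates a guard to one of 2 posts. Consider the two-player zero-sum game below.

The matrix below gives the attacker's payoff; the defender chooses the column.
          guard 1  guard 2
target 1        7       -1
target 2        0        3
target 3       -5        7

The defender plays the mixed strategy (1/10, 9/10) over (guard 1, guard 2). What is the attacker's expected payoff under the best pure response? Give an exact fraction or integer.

29/5

target 1: (7)·(1/10) + (-1)·(9/10) = -1/5.
target 2: (0)·(1/10) + (3)·(9/10) = 27/10.
target 3: (-5)·(1/10) + (7)·(9/10) = 29/5.
The best pure response is target 3 with expected payoff 29/5.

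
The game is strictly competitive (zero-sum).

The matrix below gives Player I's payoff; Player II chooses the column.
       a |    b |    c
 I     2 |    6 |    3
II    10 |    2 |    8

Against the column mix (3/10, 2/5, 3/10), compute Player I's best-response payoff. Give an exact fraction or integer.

31/5

I: (2)·(3/10) + (6)·(2/5) + (3)·(3/10) = 39/10.
II: (10)·(3/10) + (2)·(2/5) + (8)·(3/10) = 31/5.
The best pure response is II with expected payoff 31/5.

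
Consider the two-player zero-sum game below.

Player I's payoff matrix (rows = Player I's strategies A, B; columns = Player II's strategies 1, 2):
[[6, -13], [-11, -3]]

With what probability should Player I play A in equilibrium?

8/27

Row minima are -13 and -11, so Player I's maximin is -11; column maxima are 6 and -3, so Player II's minimax is -3. These differ, so the equilibrium is in mixed strategies.
Let Player I play A with probability p. Player II is indifferent when 6p − 11(1−p) = −13p − 3(1−p), giving p = 8/27.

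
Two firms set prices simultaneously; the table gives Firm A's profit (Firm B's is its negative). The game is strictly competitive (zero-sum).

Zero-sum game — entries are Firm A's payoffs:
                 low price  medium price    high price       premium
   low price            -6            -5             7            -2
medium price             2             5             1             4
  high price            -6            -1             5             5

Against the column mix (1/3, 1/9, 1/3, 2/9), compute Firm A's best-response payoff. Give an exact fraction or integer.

22/9

low price: (-6)·(1/3) + (-5)·(1/9) + (7)·(1/3) + (-2)·(2/9) = -2/3.
medium price: (2)·(1/3) + (5)·(1/9) + (1)·(1/3) + (4)·(2/9) = 22/9.
high price: (-6)·(1/3) + (-1)·(1/9) + (5)·(1/3) + (5)·(2/9) = 2/3.
The best pure response is medium price with expected payoff 22/9.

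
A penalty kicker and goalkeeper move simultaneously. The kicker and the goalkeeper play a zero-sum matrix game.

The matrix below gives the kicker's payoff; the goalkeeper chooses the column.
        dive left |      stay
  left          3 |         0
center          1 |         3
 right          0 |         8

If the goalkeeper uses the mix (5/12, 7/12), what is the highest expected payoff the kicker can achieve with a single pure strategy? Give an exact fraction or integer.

left: (3)·(5/12) + (0)·(7/12) = 5/4.
center: (1)·(5/12) + (3)·(7/12) = 13/6.
right: (0)·(5/12) + (8)·(7/12) = 14/3.
The best pure response is right with expected payoff 14/3.

14/3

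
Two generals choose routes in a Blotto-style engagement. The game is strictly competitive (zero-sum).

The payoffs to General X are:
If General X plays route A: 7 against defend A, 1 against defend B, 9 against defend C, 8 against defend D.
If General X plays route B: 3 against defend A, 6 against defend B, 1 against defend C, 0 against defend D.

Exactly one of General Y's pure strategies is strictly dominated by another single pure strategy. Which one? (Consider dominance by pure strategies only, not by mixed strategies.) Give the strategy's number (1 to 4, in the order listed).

General Y prefers columns that give General X less. Compare defend C with defend D: 8 < 9, 0 < 1.
So defend D strictly dominates defend C for General Y; defend C is strictly dominated.

3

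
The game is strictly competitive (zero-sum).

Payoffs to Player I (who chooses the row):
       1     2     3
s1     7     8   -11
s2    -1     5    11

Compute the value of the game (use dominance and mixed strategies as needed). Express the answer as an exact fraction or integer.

Column 2 is strictly dominated by 1 for Player II (it gives Player I more in every row).
The remaining 2×2 game on (s1, s2) × (1, 3) has no saddle point. Let Player I play s1 with probability p; indifference gives 7p − (1−p) = −11p + 11(1−p), so p = 2/5.
Similarly Player II's optimal q on 1 is 11/15, and the value is 7·(11/15) + (-11)·(4/15) = 11/5.

11/5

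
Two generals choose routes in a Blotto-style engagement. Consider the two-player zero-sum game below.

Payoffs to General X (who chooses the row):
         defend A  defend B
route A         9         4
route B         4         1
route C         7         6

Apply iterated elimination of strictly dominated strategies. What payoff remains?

Row route B is strictly dominated by row route A (9>4, 4>1); eliminate route B.
Column defend A is strictly dominated by defend B for General Y (4<9, 6<7); eliminate defend A.
Row route A is strictly dominated by row route C (6>4); eliminate route A.
Only (route C, defend B) remains, with payoff 6.

6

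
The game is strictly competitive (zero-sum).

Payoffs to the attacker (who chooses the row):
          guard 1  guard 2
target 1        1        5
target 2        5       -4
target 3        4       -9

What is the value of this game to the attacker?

Row target 3 is strictly dominated by row target 2, so the attacker never plays it.
The remaining 2×2 game on (target 1, target 2) × (guard 1, guard 2) has no saddle point. Let the attacker play target 1 with probability p; indifference gives p + 5(1−p) = 5p − 4(1−p), so p = 9/13.
Similarly the defender's optimal q on guard 1 is 9/13, and the value is 1·(9/13) + (5)·(4/13) = 29/13.

29/13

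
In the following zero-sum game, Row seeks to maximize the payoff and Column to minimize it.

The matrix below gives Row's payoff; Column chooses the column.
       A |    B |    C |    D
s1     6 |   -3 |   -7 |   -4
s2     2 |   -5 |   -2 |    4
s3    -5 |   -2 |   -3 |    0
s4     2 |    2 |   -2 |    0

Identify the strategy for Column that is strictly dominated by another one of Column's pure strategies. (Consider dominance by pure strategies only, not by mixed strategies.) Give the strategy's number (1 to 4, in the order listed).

Column prefers columns that give Row less. Compare D with C: -7 < -4, -2 < 4, -3 < 0, -2 < 0.
So C strictly dominates D for Column; D is strictly dominated.

4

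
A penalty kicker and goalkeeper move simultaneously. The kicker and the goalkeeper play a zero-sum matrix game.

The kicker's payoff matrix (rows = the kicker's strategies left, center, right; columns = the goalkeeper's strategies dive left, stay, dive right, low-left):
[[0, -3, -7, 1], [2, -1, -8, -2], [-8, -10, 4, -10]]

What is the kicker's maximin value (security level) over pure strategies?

-7

The worst-case payoff for each row is left: -7, center: -8, right: -10.
The best of these is -7.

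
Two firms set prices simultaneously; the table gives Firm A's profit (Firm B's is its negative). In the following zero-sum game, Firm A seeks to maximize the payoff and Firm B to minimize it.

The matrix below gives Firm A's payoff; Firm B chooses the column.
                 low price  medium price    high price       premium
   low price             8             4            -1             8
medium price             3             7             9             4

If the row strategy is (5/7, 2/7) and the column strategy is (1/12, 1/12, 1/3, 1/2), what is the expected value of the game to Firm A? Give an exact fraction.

5

Against (1/12, 1/12, 1/3, 1/2), each row's expected payoff is low price: 14/3; medium price: 35/6.
Taking the (5/7, 2/7)-weighted average: (5/7)·(14/3) + (2/7)·(35/6) = 5.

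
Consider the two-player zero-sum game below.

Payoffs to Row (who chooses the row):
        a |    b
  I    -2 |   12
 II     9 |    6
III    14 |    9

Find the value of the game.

186/19

Row II is strictly dominated by row III, so Row never plays it.
The remaining 2×2 game on (I, III) × (a, b) has no saddle point. Let Row play I with probability p; indifference gives −2p + 14(1−p) = 12p + 9(1−p), so p = 5/19.
Similarly Column's optimal q on a is 3/19, and the value is -2·(3/19) + (12)·(16/19) = 186/19.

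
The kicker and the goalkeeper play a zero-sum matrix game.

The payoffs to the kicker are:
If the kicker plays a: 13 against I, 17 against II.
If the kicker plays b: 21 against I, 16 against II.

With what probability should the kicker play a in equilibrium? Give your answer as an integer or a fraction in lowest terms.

Row minima are 13 and 16, so the kicker's maximin is 16; column maxima are 21 and 17, so the goalkeeper's minimax is 17. These differ, so the equilibrium is in mixed strategies.
Let the kicker play a with probability p. The goalkeeper is indifferent when 13p + 21(1−p) = 17p + 16(1−p), giving p = 5/9.

5/9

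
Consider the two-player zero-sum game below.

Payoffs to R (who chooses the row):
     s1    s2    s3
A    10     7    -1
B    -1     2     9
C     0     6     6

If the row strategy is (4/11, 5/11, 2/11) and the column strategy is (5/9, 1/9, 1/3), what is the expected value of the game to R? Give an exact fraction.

128/33

Against (5/9, 1/9, 1/3), each row's expected payoff is A: 6; B: 8/3; C: 8/3.
Taking the (4/11, 5/11, 2/11)-weighted average: (4/11)·(6) + (5/11)·(8/3) + (2/11)·(8/3) = 128/33.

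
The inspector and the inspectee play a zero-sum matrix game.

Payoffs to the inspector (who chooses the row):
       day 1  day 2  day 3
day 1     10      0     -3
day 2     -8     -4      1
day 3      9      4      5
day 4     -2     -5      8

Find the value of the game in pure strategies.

4

Row minima: -3, -8, 4, -5 → the inspector's maximin is 4.
Column maxima: 10, 4, 8 → the inspectee's minimax is 4.
They coincide at (day 3, day 2), so the value is 4.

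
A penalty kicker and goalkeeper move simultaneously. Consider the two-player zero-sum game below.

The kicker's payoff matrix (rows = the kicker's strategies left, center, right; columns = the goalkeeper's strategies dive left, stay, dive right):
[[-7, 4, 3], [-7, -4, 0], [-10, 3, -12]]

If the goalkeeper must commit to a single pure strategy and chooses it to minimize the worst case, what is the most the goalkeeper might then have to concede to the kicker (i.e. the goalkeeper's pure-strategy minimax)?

The worst case (largest entry) in each column is dive left: -7, stay: 4, dive right: 3.
The best (smallest) of these is -7.

-7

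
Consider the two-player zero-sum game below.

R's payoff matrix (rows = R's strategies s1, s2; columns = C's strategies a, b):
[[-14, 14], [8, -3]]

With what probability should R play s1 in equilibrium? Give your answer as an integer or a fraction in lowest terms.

11/39

Row minima are -14 and -3, so R's maximin is -3; column maxima are 8 and 14, so C's minimax is 8. These differ, so the equilibrium is in mixed strategies.
Let R play s1 with probability p. C is indifferent when −14p + 8(1−p) = 14p − 3(1−p), giving p = 11/39.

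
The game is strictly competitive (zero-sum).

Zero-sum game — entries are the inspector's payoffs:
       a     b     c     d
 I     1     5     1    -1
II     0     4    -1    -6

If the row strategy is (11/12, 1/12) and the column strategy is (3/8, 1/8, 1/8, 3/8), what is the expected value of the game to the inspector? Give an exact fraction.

Against (3/8, 1/8, 1/8, 3/8), each row's expected payoff is I: 3/4; II: -15/8.
Taking the (11/12, 1/12)-weighted average: (11/12)·(3/4) + (1/12)·(-15/8) = 17/32.

17/32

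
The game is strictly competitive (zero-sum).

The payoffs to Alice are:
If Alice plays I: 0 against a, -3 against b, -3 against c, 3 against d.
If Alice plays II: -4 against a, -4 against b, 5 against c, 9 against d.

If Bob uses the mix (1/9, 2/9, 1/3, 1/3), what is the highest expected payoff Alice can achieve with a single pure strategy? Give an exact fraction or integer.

I: (0)·(1/9) + (-3)·(2/9) + (-3)·(1/3) + (3)·(1/3) = -2/3.
II: (-4)·(1/9) + (-4)·(2/9) + (5)·(1/3) + (9)·(1/3) = 10/3.
The best pure response is II with expected payoff 10/3.

10/3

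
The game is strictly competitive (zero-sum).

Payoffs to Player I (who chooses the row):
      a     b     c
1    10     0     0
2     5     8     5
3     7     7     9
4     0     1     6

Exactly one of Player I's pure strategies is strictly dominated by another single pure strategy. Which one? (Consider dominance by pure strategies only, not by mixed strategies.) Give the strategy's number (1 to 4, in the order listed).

4

Compare 4 with 3: 7 > 0, 7 > 1, 9 > 6.
So 3 strictly dominates 4 for Player I; 4 is strictly dominated.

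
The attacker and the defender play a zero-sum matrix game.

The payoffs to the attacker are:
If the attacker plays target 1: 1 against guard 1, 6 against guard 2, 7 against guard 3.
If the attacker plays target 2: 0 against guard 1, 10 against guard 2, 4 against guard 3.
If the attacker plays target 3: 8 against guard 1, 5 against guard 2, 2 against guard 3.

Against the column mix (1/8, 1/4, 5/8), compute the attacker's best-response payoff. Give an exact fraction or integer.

6

target 1: (1)·(1/8) + (6)·(1/4) + (7)·(5/8) = 6.
target 2: (0)·(1/8) + (10)·(1/4) + (4)·(5/8) = 5.
target 3: (8)·(1/8) + (5)·(1/4) + (2)·(5/8) = 7/2.
The best pure response is target 1 with expected payoff 6.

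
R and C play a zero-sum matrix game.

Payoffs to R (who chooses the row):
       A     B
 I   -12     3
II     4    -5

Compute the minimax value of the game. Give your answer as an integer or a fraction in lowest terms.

-2

Row minima are -12 and -5, so R's maximin is -5; column maxima are 4 and 3, so C's minimax is 3. These differ, so the equilibrium is in mixed strategies.
Let R play I with probability p. C is indifferent when −12p + 4(1−p) = 3p − 5(1−p), giving p = 3/8.
Let C play A with probability q. R is indifferent when −12q + 3(1−q) = 4q − 5(1−q), giving q = 1/3.
The value is -12·(1/3) + (3)·(2/3) = -2.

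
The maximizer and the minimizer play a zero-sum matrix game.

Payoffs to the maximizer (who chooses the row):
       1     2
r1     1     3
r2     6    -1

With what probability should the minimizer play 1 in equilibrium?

Row minima are 1 and -1, so the maximizer's maximin is 1; column maxima are 6 and 3, so the minimizer's minimax is 3. These differ, so the equilibrium is in mixed strategies.
Let the minimizer play 1 with probability q. The maximizer is indifferent when q + 3(1−q) = 6q − (1−q), giving q = 4/9.

4/9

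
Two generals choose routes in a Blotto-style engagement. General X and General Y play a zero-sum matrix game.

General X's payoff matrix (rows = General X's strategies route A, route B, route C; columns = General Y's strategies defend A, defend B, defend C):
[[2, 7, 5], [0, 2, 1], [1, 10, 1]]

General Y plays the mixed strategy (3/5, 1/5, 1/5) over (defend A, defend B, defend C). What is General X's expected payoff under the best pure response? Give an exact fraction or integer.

18/5

route A: (2)·(3/5) + (7)·(1/5) + (5)·(1/5) = 18/5.
route B: (0)·(3/5) + (2)·(1/5) + (1)·(1/5) = 3/5.
route C: (1)·(3/5) + (10)·(1/5) + (1)·(1/5) = 14/5.
The best pure response is route A with expected payoff 18/5.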